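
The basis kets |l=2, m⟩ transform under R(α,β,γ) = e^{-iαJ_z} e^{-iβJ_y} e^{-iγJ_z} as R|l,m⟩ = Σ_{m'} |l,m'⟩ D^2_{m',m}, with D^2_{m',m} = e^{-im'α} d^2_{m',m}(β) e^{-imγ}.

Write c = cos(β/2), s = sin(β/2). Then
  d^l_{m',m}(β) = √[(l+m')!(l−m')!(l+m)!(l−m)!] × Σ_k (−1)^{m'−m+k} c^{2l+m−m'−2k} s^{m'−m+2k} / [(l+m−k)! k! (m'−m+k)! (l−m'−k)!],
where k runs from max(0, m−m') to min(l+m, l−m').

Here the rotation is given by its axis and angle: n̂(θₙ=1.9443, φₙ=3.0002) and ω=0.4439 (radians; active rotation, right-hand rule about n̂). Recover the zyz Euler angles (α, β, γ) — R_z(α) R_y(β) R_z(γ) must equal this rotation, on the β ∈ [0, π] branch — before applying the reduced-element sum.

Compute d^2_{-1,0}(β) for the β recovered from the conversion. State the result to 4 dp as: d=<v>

Axis–angle → zyz. n̂ = (sinθₙcosφₙ, sinθₙsinφₙ, cosθₙ) = (-0.921763, +0.131206, -0.364880), ω = 0.4439.
R = I cosω + sinω [n̂]ₓ + (1−cosω) n̂n̂ᵀ gives
  R = [+0.985428, +0.144982, +0.088945; -0.168424, +0.904752, +0.391225; -0.023752, -0.400505, +0.915987]
β = atan2(√(R₁₃²+R₂₃²), R₃₃) = 0.412836; α = atan2(R₂₃, R₁₃) mod 2π = 1.347247; γ = atan2(R₃₂, −R₃₁) mod 2π = 4.771625
d^2_{-1,0}(β=0.4128) via the finite sum:
c=cos(0.412836/2)=0.978771, s=sin(0.412836/2)=0.204955; N=√[1·6·2·2]=4.898979
The bounds max(0,m−m')=1 and min(l+m,l−m')=2 give 2 terms
  k=1: (−1)^0·4.8990/(2)·0.9788^3·0.2050^1 = +0.470737
  k=2: (−1)^1·4.8990/(2)·0.9788^1·0.2050^3 = -0.020641
d^2_{-1,0}(0.4128) = +0.470737 -0.020641 = +0.450096

d=0.4501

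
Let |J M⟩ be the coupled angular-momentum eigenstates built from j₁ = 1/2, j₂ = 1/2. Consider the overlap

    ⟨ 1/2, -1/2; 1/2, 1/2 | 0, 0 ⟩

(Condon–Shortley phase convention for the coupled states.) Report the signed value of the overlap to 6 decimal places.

−√(1/2) ≈ -0.707107

j₁+j₂−J=1  J+j₁−j₂=0  J−j₁+j₂=0  j₁+j₂+J+1=2
(j₁±m₁, j₂±m₂, J±M) = (0,1,1,0,0,0)
P² = 1/2
sum k=1..1:
  [1] −1/1 = -1
S = -1
C² = P²·S² = 1/2 ; C = -0.707107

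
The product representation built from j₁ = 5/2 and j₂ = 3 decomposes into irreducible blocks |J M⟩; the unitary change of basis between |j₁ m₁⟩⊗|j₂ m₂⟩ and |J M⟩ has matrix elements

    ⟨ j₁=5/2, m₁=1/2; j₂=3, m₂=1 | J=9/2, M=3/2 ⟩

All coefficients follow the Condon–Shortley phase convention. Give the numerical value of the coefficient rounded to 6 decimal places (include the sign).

-0.147122

√[10·1!4!5!/11! · 3!2!4!2!6!3!] = √(138240/77)
  +(−1)^0/∏(0,1,2,4,2,1)! = 1/96  (running 1/96)
  +(−1)^1/∏(1,0,1,3,3,2)! = -1/72  (running -1/288)
⟨..|..⟩ = √(138240/77)·(-1/288) = -0.147122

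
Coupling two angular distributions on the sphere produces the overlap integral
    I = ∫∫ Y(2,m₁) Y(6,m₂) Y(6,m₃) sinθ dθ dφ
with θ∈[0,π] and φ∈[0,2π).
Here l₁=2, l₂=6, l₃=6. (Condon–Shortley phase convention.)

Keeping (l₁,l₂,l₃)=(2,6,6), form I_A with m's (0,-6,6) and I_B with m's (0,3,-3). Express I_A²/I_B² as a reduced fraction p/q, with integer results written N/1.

Same 2,6,6: normalisation and zero-m 3j drop out of the ratio.
A: Δ: 2! 2! 10! / 15! → 1/90090; sum: t=0:+1/14515200 = 1/14515200; 3j²(2 6 6; 0 -6 6) = Δ·Π!·Σ² = 22/455  (sign +1)
B: Δ: 2! 2! 10! / 15! → 1/90090; sum: t=0:+1/1451520 t=1:−1/80640 t=2:+1/120960 = -1/290304; 3j²(2 6 6; 0 3 -3) = Δ·Π!·Σ² = 5/2002  (sign +1)
I_A²/I_B² = (22/455)/(5/2002) = 484/25

484/25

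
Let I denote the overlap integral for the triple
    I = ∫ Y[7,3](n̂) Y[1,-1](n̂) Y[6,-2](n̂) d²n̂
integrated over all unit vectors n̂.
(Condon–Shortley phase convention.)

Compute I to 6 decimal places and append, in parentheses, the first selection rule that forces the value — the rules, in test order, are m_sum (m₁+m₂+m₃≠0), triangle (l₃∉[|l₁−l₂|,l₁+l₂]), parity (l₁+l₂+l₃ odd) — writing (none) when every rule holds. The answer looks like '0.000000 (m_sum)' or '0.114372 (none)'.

-0.234717 (none)

Rules hold: Σm=0, L=14 even, 6≤6≤8.
N = 15·3·13 = 585
Δ = 2!·12!·0!/15! = 1/1365
Racah Σ t=1..1: t=1:−1/518400 = -1/518400
⇒ 3j(7 1 6; 0 0 0)² = 7/195, sgn -1
Racah Σ t=0..0: t=0:+1/1935360 = 1/1935360
⇒ 3j(7 1 6; 3 -1 -2)² = 3/91, sgn +1
4πI² = N·(3j₀)²·(3jₘ)² = 9/13
I = -1·√(0.692308/4π) = -0.23471705
No selection rule forces the value: the integral is nonzero (none).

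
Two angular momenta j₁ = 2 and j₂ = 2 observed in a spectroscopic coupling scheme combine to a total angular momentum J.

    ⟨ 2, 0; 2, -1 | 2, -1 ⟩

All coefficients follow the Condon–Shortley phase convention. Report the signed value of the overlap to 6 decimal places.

√[5·2!2!2!/7! · 2!2!1!3!1!3!] = √(8/7)
  +(−1)^0/∏(0,2,2,1,0,1)! = 1/4  (running 1/4)
  +(−1)^1/∏(1,1,1,0,1,2)! = -1/2  (running -1/4)
⟨..|..⟩ = √(8/7)·(-1/4) = -0.267261

−√(1/14) ≈ -0.267261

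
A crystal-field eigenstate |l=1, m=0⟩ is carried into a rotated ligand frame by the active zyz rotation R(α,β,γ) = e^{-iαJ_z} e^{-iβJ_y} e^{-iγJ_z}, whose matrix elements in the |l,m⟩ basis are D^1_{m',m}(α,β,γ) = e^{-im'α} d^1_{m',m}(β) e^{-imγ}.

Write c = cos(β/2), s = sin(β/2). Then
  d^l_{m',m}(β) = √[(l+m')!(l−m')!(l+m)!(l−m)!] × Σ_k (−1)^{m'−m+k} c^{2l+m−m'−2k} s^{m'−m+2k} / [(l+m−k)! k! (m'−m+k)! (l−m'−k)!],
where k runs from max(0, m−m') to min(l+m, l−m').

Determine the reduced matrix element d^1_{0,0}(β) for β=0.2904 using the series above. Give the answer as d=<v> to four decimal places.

d=0.9581

d^1_{0,0}(β=0.2904) via the finite sum:
Half-angle: c=0.989477, s=0.144690. N=√(1·1·1·1)=1.000000
Admissible k: 0..1 (factorial args all ≥0)
  k=0: (−1)^0·1.0000/(1)·0.9895^2·0.1447^0 = +0.979065
  k=1: (−1)^1·1.0000/(1)·0.9895^0·0.1447^2 = -0.020935
d^1_{0,0}(0.2904) = +0.979065 -0.020935 = +0.958129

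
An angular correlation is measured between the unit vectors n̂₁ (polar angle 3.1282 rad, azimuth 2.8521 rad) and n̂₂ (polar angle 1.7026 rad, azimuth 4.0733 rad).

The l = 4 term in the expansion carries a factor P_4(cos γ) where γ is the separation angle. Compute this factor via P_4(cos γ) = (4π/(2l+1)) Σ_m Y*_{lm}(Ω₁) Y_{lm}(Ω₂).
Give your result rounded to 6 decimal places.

0.307178

Term-by-term m-sum for l=4 (normalisation 4π/9 = 1.396263):
  [-4]  conj(Y_{4,-4})(Ω₁) = 0.00000 - 0.00000j ; Y_{4,-4}(Ω₂) = -0.35625 + 0.23608j ; Δ = 0.00000 + 0.00000j
  [-3]  conj(Y_{4,-3})(Ω₁) = 0.00000 - 0.00000j ; Y_{4,-3}(Ω₂) = -0.15073 - 0.05442j ; Δ = -0.00000 + 0.00000j
  [-2]  conj(Y_{4,-2})(Ω₁) = 0.00030 - 0.00020j ; Y_{4,-2}(Ω₂) = 0.08336 + 0.27671j ; Δ = 0.00008 + 0.00007j
  [-1]  conj(Y_{4,-1})(Ω₁) = 0.02428 - 0.00723j ; Y_{4,-1}(Ω₂) = -0.10584 + 0.14243j ; Δ = -0.00154 + 0.00422j
  [+0]  conj(Y_{4,0})(Ω₁) = 0.84553 + 0.00000j ; Y_{4,0}(Ω₂) = 0.26365 + 0.00000j ; Δ = 0.22292 + 0.00000j
  [+1]  conj(Y_{4,1})(Ω₁) = -0.02428 - 0.00723j ; Y_{4,1}(Ω₂) = 0.10584 + 0.14243j ; Δ = -0.00154 - 0.00422j
  [+2]  conj(Y_{4,2})(Ω₁) = 0.00030 + 0.00020j ; Y_{4,2}(Ω₂) = 0.08336 - 0.27671j ; Δ = 0.00008 - 0.00007j
  [+3]  conj(Y_{4,3})(Ω₁) = -0.00000 - 0.00000j ; Y_{4,3}(Ω₂) = 0.15073 - 0.05442j ; Δ = -0.00000 - 0.00000j
  [+4]  conj(Y_{4,4})(Ω₁) = 0.00000 + 0.00000j ; Y_{4,4}(Ω₂) = -0.35625 - 0.23608j ; Δ = 0.00000 - 0.00000j
Σ over m = 0.22000 - 0.00000j; ×(4π/9) → 0.30718 - 0.00000j. Real part: 0.307178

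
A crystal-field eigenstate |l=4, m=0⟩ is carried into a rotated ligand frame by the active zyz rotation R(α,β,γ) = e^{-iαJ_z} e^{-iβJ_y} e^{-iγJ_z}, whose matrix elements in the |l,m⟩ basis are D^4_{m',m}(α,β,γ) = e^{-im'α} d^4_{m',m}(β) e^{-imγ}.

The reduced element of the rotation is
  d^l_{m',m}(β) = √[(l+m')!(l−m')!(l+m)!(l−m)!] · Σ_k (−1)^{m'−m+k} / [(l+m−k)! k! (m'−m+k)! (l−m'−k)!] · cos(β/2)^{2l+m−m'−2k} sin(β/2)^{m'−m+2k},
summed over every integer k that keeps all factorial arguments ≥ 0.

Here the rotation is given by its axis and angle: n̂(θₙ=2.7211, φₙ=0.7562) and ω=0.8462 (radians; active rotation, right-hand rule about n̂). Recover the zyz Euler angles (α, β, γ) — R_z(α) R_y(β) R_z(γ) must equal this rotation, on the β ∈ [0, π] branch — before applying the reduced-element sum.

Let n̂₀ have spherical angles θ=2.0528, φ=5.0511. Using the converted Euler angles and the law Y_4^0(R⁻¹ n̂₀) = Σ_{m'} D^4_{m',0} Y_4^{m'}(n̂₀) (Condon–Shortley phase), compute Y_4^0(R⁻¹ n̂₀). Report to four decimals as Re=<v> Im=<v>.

Axis–angle → zyz. n̂ = (sinθₙcosφₙ, sinθₙsinφₙ, cosθₙ) = (+0.296952, +0.280098, -0.912888), ω = 0.8462.
R = I cosω + sinω [n̂]ₓ + (1−cosω) n̂n̂ᵀ gives
  R = [+0.692565, +0.711585, +0.118328; -0.655496, +0.689286, -0.308561; -0.301129, +0.136135, +0.943816]
β = atan2(√(R₁₃²+R₂₃²), R₃₃) = 0.336803; α = atan2(R₂₃, R₁₃) mod 2π = 5.078576; γ = atan2(R₃₂, −R₃₁) mod 2π = 0.424584
Need the full column D^4_{m',0} for m'=−4..4 at α=5.0786, β=0.3368, γ=0.4246.
cos(β/2)=0.985854, sin(β/2)=0.167607
d^4_{-4,0}: single k=4 term ⇒ +0.006237;  D = +0.000660+0.006202i
d^4_{-3,0}: k∈[3..4] ⇒ +0.051880 -0.001500 = +0.050381;  D = -0.044867+0.022917i
d^4_{-2,0}: k∈[2..4] ⇒ +0.244669 -0.018858 +0.000204 = +0.226015;  D = -0.168062-0.151122i
d^4_{-1,0}: k∈[1..4] ⇒ +0.678413 -0.117653 +0.003401 -0.000016 = +0.564145;  D = +0.201997-0.526741i
d^4_{0,0}: k∈[0..4] ⇒ +0.892279 -0.412646 +0.026836 -0.000345 +0.000001 = +0.506124;  D = +0.506124+0.000000i
d^4_{1,0}: k∈[0..3] ⇒ -0.678413 +0.117653 -0.003401 +0.000016 = -0.564145;  D = -0.201997-0.526741i
d^4_{2,0}: k∈[0..2] ⇒ +0.244669 -0.018858 +0.000204 = +0.226015;  D = -0.168062+0.151122i
d^4_{3,0}: k∈[0..1] ⇒ -0.051880 +0.001500 = -0.050381;  D = +0.044867+0.022917i
d^4_{4,0}: single k=0 term ⇒ +0.006237;  D = +0.000660-0.006202i
Y_4^{m'}(θ=2.0528,φ=5.0511) and Σ D·Y over m':
  (+0.0007+0.0062i)·(+0.0585-0.2664i)  (-0.0449+0.0229i)·(+0.3431+0.2126i)  (-0.1681-0.1511i)·(-0.1032+0.0830i)  (+0.2020-0.5267i)·(+0.0966+0.2741i)  (+0.5061+0.0000i)·(-0.1936+0.0000i)  (-0.2020-0.5267i)·(-0.0966+0.2741i)  (-0.1681+0.1511i)·(-0.1032-0.0830i)  (+0.0449+0.0229i)·(-0.3431+0.2126i)  (+0.0007-0.0062i)·(+0.0585+0.2664i)
Y_4^0(R⁻¹ n̂) = +0.252443+0.000000i

Re=0.2524 Im=0.0000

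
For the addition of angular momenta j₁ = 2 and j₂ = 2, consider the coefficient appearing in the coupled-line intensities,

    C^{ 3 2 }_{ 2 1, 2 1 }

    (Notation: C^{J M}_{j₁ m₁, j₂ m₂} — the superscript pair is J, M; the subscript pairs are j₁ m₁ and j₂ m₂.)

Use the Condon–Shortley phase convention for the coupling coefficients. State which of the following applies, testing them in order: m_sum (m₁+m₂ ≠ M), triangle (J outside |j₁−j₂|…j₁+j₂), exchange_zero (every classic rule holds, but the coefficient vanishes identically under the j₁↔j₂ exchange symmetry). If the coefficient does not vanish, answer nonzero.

m-sum: m₁+m₂ = 1+1 = 2, M = 2  ✓
triangle: |j₁−j₂| = 0 ≤ J = 3 ≤ j₁+j₂ = 4  ✓
exchange: j₁=j₂ and m₁=m₂, and (−1)^(j₁+j₂−J) = (−1)^1 = −1 forces ⟨j₁m₁;j₂m₂|JM⟩ = −⟨j₂m₂;j₁m₁|JM⟩ = −⟨j₁m₁;j₂m₂|JM⟩ ⇒ the coefficient vanishes identically
Racah sum check: Σ_k collapses to 0 ⇒ CG = 0

exchange_zero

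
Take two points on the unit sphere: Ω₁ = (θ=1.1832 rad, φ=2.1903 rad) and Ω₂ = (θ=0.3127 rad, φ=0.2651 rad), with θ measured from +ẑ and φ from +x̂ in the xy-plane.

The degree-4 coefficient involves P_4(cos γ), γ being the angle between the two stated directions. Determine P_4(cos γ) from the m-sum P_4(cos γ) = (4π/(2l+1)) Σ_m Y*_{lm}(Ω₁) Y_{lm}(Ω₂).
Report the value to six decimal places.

0.140181

Summing Y*_{l m}(θ₁,φ₁)·Y_{l m}(θ₂,φ₂) over m ∈ [−4, 4]; prefactor 4π/(2·4+1) = 1.396263:
  [-4]  conj(Y_{4,-4})(Ω₁) = -0.256132+0.200258i ; Y_{4,-4}(Ω₂) = +0.001936-0.003458i ; Δ = +0.000197+0.001273i
  [-3]  conj(Y_{4,-3})(Ω₁) = +0.359991+0.106531i ; Y_{4,-3}(Ω₂) = +0.024273-0.024759i ; Δ = +0.011376-0.006327i
  [-2]  conj(Y_{4,-2})(Ω₁) = +0.000000+0.000000i ; Y_{4,-2}(Ω₂) = +0.145776-0.085452i ; Δ = +0.000000+0.000000i
  [-1]  conj(Y_{4,-1})(Ω₁) = +0.192242-0.269564i ; Y_{4,-1}(Ω₂) = +0.446031-0.121093i ; Δ = +0.053104-0.143513i
  [+0]  conj(Y_{4,0})(Ω₁) = -0.060448-0.000000i ; Y_{4,0}(Ω₂) = +0.479001+0.000000i ; Δ = -0.028955-0.000000i
  [+1]  conj(Y_{4,1})(Ω₁) = -0.192242-0.269564i ; Y_{4,1}(Ω₂) = -0.446031-0.121093i ; Δ = +0.053104+0.143513i
  [+2]  conj(Y_{4,2})(Ω₁) = +0.000000-0.000000i ; Y_{4,2}(Ω₂) = +0.145776+0.085452i ; Δ = +0.000000-0.000000i
  [+3]  conj(Y_{4,3})(Ω₁) = -0.359991+0.106531i ; Y_{4,3}(Ω₂) = -0.024273-0.024759i ; Δ = +0.011376+0.006327i
  [+4]  conj(Y_{4,4})(Ω₁) = -0.256132-0.200258i ; Y_{4,4}(Ω₂) = +0.001936+0.003458i ; Δ = +0.000197-0.001273i
Σ over m = +0.100397-0.000000i; ×(4π/9) → +0.140181-0.000000i. Real part: 0.140181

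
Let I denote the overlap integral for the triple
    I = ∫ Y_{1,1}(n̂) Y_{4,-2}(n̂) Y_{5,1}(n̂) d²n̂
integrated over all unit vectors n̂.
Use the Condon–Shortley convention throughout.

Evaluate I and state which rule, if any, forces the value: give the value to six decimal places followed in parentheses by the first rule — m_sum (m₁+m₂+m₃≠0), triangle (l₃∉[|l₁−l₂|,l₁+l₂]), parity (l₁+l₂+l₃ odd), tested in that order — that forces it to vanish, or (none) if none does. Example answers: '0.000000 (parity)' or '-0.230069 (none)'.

Checks pass: Σm=0; 10 even; l₃=5∈[3,5].
(2·1+1)(2·4+1)(2·5+1) = 297
Δ: 0! 2! 8! / 11! → 1/495
sum: t=0:+1/576 = 1/576
3j²(1 4 5; 0 0 0) = Δ·Π!·Σ² = 5/99  (sign -1)
sum: t=0:+1/2880 = 1/2880
3j²(1 4 5; 1 -2 1) = Δ·Π!·Σ² = 2/165  (sign +1)
combine: 4πI² = 297·5/99·2/165 = 2/11
take √, sign -1: I = -0.12028562
No selection rule forces the value: the integral is nonzero (none).

-0.120286 (none)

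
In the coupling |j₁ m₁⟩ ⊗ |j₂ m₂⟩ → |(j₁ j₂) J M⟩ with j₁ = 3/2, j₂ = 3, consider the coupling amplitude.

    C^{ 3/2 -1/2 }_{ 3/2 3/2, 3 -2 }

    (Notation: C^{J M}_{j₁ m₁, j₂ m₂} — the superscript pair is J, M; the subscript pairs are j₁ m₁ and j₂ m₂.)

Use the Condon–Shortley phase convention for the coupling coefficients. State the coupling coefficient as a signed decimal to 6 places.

+0.534522

j₁+j₂−J=3  J+j₁−j₂=0  J−j₁+j₂=3  j₁+j₂+J+1=7
(j₁±m₁, j₂±m₂, J±M) = (3,0,1,5,1,2)
P² = 288/7
sum k=0..0:
  [0] +1/12 = 1/12
S = 1/12
C² = P²·S² = 2/7 ; C = +0.534522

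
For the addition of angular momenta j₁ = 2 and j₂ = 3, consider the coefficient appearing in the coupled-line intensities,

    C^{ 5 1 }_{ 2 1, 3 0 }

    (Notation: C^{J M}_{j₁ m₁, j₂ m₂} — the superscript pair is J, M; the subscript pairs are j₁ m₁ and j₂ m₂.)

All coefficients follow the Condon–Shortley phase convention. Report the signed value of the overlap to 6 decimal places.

+0.617213

j₁+j₂−J=0  J+j₁−j₂=4  J−j₁+j₂=6  j₁+j₂+J+1=11
(j₁±m₁, j₂±m₂, J±M) = (3,1,3,3,6,4)
P² = 124416/7
sum k=0..0:
  [0] +1/216 = 1/216
S = 1/216
C² = P²·S² = 8/21 ; C = +0.617213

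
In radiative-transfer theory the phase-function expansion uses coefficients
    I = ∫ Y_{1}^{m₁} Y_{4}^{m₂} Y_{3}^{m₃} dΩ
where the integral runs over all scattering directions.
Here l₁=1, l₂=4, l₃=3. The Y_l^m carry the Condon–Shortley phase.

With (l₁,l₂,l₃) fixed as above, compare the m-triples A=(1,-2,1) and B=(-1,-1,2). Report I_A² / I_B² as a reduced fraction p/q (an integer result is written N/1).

5/1

Same 1,4,3: normalisation and zero-m 3j drop out of the ratio.
A: Δ: 2! 0! 6! / 9! → 1/252; sum: t=0:+1/96 = 1/96; 3j²(1 4 3; 1 -2 1) = Δ·Π!·Σ² = 5/84  (sign +1)
B: Δ: 2! 0! 6! / 9! → 1/252; sum: t=2:+1/240 = 1/240; 3j²(1 4 3; -1 -1 2) = Δ·Π!·Σ² = 1/84  (sign -1)
I_A²/I_B² = (5/84)/(1/84) = 5/1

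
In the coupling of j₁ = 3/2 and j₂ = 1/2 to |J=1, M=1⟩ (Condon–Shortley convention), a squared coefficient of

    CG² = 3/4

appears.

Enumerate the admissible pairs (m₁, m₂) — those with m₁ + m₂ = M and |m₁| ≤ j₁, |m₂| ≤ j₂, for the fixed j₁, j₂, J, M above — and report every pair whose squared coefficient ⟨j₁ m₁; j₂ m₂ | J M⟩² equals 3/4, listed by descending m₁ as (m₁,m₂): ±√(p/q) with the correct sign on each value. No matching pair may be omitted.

(3/2,-1/2): +√(3/4)

Admissible pairs with m₁+m₂ = M = 1: (1/2,1/2), (3/2,-1/2)
  (m₁,m₂)=(3/2,-1/2): CG² = 3/4, CG = +√(3/4)   ← matches the target
  (m₁,m₂)=(1/2,1/2): CG² = 1/4, CG = −√(1/4)
Pairs with CG² = 3/4: (3/2,-1/2): +√(3/4)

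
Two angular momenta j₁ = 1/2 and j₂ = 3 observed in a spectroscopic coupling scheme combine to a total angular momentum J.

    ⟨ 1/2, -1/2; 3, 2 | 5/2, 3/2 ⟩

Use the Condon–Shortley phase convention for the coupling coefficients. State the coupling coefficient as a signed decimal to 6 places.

triangle: 1!·0!·5!/7! = 120/5040
(j±m)!: 0!·1!·5!·1!·4!·1! = 2880
prefactor² = (2J+1)·Δ·N² = 2880/7
  k=1: −1/(1!·0!·0!·4!·0!·1!) = -1/24
Σ = -1/24  ⇒  CG² = 2880/7·(-1/24)² = 5/7
CG = −√(5/7) = -0.845154

−√(5/7) = -0.845154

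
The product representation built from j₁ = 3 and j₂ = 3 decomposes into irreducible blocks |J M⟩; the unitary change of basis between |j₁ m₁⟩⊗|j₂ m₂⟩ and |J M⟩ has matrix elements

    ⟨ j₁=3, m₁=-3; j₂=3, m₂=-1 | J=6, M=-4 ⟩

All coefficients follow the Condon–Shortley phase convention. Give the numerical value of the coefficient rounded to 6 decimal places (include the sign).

+√(5/22) = +0.476731

triangle: 0!*6!*6!/13! = 518400/6227020800
(j±m)!: 0!*6!*2!*4!*2!*10! = 250822656000
prefactor² = (2J+1)*Δ*N² = 2985984000/11
  k=0: +1/(0!*0!*6!*2!*0!*4!) = 1/34560
Σ = 1/34560  ⇒  CG² = 2985984000/11*(1/34560)² = 5/22
CG = +√(5/22) = +0.476731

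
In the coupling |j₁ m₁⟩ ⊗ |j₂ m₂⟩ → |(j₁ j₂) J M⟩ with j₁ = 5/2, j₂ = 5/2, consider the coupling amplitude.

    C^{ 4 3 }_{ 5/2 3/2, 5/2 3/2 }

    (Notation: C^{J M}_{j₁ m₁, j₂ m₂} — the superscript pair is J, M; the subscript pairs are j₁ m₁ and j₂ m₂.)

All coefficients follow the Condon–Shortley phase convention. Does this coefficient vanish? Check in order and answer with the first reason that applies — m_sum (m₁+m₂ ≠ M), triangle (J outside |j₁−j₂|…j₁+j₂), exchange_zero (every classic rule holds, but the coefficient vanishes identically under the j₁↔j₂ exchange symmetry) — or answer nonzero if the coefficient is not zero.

m-sum: m₁+m₂ = 3/2+3/2 = 3, M = 3  ✓
triangle: |j₁−j₂| = 0 ≤ J = 4 ≤ j₁+j₂ = 5  ✓
exchange: j₁=j₂ and m₁=m₂, and (−1)^(j₁+j₂−J) = (−1)^1 = −1 forces ⟨j₁m₁;j₂m₂|JM⟩ = −⟨j₂m₂;j₁m₁|JM⟩ = −⟨j₁m₁;j₂m₂|JM⟩ ⇒ the coefficient vanishes identically
Racah sum check: Σ_k collapses to 0 ⇒ CG = 0

exchange_zero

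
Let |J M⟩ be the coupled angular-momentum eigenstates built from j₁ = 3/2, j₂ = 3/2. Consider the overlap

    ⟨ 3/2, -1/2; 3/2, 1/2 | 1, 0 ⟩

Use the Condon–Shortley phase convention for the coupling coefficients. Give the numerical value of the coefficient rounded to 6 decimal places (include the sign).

triangle: 2!·1!·1!/5! = 2/120
(j±m)!: 1!·2!·2!·1!·1!·1! = 4
prefactor² = (2J+1)·Δ·N² = 1/5
  k=1: −1/(1!·1!·1!·1!·0!·0!) = -1
  k=2: +1/(2!·0!·0!·0!·1!·1!) = 1/2
Σ = -1/2  ⇒  CG² = 1/5·(-1/2)² = 1/20
CG = −√(1/20) = -0.223607

-0.223607  (= −√(1/20))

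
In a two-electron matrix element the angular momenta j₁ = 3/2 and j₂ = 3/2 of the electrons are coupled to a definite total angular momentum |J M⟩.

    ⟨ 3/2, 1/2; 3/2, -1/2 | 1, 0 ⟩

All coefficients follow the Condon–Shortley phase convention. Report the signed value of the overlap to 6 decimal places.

j₁+j₂−J=2  J+j₁−j₂=1  J−j₁+j₂=1  j₁+j₂+J+1=5
(j₁±m₁, j₂±m₂, J±M) = (2,1,1,2,1,1)
P² = 1/5
sum k=0..1:
  [0] +1/2 = 1/2
  [1] −1/1 = -1
S = -1/2
C² = P²·S² = 1/20 ; C = -0.223607

−√(1/20) ≈ -0.223607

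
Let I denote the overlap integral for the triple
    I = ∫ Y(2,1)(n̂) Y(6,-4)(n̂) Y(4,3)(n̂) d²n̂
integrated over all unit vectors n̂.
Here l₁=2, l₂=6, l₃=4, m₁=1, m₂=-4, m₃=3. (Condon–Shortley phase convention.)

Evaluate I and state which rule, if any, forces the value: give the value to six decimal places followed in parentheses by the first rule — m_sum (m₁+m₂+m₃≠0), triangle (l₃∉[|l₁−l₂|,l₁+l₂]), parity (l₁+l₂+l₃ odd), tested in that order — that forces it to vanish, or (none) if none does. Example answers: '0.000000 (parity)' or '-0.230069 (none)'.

0.246389 (none)

m-sum 0 ✓  L=12 even ✓  4≤4≤8 ✓
Π(2lᵢ+1) = 5×13×9 = 585
triangle coeff Δ(2,6,4) = 1/6435
Σ_t [2,2]: t=2:+1/2304 = 1/2304
(3j)²=5/143 [(2 6 4; 0 0 0)], sign=+1
Σ_t [1,1]: t=1:−1/30240 = -1/30240
(3j)²=16/429 [(2 6 4; 1 -4 3)], sign=+1
⇒ 4πI² = 1200/1573
I = (+1)√(1200/1573/(4π)) = 0.24638901
No selection rule forces the value: the integral is nonzero (none).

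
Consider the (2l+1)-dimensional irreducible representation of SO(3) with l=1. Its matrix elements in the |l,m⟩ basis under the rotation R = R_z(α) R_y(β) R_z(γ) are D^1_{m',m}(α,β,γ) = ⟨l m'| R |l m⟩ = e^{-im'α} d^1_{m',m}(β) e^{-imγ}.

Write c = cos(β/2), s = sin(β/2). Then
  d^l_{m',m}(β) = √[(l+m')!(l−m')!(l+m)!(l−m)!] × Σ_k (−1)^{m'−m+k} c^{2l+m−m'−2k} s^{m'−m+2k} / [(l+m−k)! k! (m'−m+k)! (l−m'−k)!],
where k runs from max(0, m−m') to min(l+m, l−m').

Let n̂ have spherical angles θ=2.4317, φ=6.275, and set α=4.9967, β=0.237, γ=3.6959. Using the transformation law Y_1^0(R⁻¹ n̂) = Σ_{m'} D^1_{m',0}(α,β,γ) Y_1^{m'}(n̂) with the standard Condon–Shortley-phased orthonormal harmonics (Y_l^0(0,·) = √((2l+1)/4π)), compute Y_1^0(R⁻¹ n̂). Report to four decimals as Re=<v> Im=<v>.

Need the full column D^1_{m',0} for m'=−1..1 at α=4.9967, β=0.2370, γ=3.6959.
cos(β/2)=0.992987, sin(β/2)=0.118223
d^1_{-1,0}: single k=1 term ⇒ +0.166020;  D = +0.046568-0.159355i
d^1_{0,0}: k∈[0..1] ⇒ +0.986023 -0.013977 = +0.972047;  D = +0.972047+0.000000i
d^1_{1,0}: single k=0 term ⇒ -0.166020;  D = -0.046568-0.159355i
Y_1^{m'}(θ=2.4317,φ=6.275) and Σ D·Y over m':
  (+0.0466-0.1594i)·(+0.2252+0.0018i)  (+0.9720+0.0000i)·(-0.3706+0.0000i)  (-0.0466-0.1594i)·(-0.2252+0.0018i)
Y_1^0(R⁻¹ n̂) = -0.338654+0.000000i

Re=-0.3387 Im=0.0000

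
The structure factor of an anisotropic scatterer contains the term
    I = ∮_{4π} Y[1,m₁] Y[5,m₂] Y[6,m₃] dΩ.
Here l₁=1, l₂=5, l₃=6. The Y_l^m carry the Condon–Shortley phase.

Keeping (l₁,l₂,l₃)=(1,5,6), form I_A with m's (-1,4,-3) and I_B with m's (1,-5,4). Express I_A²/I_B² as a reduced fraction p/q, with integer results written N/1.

Shared (l₁,l₂,l₃)=(1,5,6): N and (l;000)² cancel in I_A²/I_B².
A: Δ = 0!·2!·10!/13! = 1/858; Racah Σ t=0..0: t=0:+1/725760 = 1/725760; ⇒ 3j(1 5 6; -1 4 -3)² = 1/286, sgn -1
B: Δ = 0!·2!·10!/13! = 1/858; Racah Σ t=0..0: t=0:+1/7257600 = 1/7257600; ⇒ 3j(1 5 6; 1 -5 4)² = 1/858, sgn +1
I_A²/I_B² = (1/286)/(1/858) = 3/1

3/1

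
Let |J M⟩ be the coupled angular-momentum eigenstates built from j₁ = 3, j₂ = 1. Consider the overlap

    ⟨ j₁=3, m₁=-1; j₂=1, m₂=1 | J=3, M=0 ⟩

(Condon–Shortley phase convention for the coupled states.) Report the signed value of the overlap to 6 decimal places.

-0.707107

triangle: 1!*5!*1!/8! = 120/40320
(j±m)!: 2!*4!*2!*0!*3!*3! = 3456
prefactor² = (2J+1)*Δ*N² = 72
  k=1: −1/(1!*0!*3!*1!*2!*0!) = -1/12
Σ = -1/12  ⇒  CG² = 72*(-1/12)² = 1/2
CG = −√(1/2) = -0.707107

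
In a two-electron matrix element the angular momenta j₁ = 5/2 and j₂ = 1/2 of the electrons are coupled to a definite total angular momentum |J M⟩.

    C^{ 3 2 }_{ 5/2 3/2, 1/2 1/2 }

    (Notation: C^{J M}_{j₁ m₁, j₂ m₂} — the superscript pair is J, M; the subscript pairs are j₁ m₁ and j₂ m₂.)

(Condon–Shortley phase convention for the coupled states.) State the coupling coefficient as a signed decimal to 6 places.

+√(5/6) = +0.912871

triangle: 0!·5!·1!/7! = 120/5040
(j±m)!: 4!·1!·1!·0!·5!·1! = 2880
prefactor² = (2J+1)·Δ·N² = 480
  k=0: +1/(0!·0!·1!·1!·4!·0!) = 1/24
Σ = 1/24  ⇒  CG² = 480·(1/24)² = 5/6
CG = +√(5/6) = +0.912871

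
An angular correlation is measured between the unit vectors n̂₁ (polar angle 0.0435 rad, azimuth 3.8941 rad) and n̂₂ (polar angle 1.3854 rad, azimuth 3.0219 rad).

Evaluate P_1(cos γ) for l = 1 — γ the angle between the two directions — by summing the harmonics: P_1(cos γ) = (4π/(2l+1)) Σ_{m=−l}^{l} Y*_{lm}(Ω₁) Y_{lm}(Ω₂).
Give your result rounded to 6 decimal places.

Summing Y*_{l m}(θ₁,φ₁)·Y_{l m}(θ₂,φ₂) over m ∈ [−1, 1]; prefactor 4π/(2·1+1) = 4.188790:
  term(m=-1) = (0.003281, 0.003907)   from Y*(Ω₁)=(-0.010967, -0.010269), Y(Ω₂)=(-0.337144, -0.040547)
  term(m=+0) = (0.043965, 0.000000)   from Y*(Ω₁)=(0.488140, -0.000000), Y(Ω₂)=(0.090067, 0.000000)
  term(m=+1) = (0.003281, -0.003907)   from Y*(Ω₁)=(0.010967, -0.010269), Y(Ω₂)=(0.337144, -0.040547)
Accumulated sum (0.050528, 0.000000); after 4π/(2l+1) scaling, (0.211650, 0.000000) ⇒ P_1 = 0.211650

0.211650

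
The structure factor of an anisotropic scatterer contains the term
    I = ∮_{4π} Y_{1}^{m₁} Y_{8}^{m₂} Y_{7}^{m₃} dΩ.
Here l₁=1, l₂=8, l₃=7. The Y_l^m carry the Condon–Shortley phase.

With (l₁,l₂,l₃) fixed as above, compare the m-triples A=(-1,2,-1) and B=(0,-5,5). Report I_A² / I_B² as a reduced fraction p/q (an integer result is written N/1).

l's match ⇒ only the (l;m) 3-j factors differ between A and B.
A: triangle coeff Δ(1,8,7) = 1/2040; Σ_t [2,2]: t=2:+1/58060800 = 1/58060800; (3j)²=3/136 [(1 8 7; -1 2 -1)], sign=+1
B: triangle coeff Δ(1,8,7) = 1/2040; Σ_t [1,1]: t=1:−1/958003200 = -1/958003200; (3j)²=13/680 [(1 8 7; 0 -5 5)], sign=-1
I_A²/I_B² = (3/136)/(13/680) = 15/13

15/13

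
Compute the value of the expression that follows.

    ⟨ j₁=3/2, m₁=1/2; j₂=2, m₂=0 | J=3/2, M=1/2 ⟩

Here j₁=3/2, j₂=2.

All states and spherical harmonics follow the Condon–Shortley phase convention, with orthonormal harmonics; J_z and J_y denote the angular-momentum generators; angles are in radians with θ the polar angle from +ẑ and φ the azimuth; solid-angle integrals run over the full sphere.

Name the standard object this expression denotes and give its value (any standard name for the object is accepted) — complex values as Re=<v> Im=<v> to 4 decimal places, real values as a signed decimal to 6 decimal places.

This is a Clebsch–Gordan (vector-coupling) coefficient.
triangle: 2!×1!×2!/6! = 4/720
(j±m)!: 2!×1!×2!×2!×2!×1! = 16
prefactor² = (2J+1)×Δ×N² = 16/45
  k=0: +1/(0!×2!×1!×2!×0!×0!) = 1/4
  k=1: −1/(1!×1!×0!×1!×1!×1!) = -1
Σ = -3/4  ⇒  CG² = 16/45×(-3/4)² = 1/5
CG = −√(1/5) = -0.447214

Clebsch–Gordan coefficient, −√(1/5) ≈ -0.447214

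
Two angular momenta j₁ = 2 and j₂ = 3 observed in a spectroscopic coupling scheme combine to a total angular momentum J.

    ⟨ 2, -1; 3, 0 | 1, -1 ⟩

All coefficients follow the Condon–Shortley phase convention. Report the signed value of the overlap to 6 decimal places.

−√(3/35) ≈ -0.292770

√[3·4!0!2!/7! · 1!3!3!3!0!2!] = √(432/35)
  +(−1)^3/∏(3,1,0,0,0,2)! = -1/12  (running -1/12)
⟨..|..⟩ = √(432/35)·(-1/12) = -0.292770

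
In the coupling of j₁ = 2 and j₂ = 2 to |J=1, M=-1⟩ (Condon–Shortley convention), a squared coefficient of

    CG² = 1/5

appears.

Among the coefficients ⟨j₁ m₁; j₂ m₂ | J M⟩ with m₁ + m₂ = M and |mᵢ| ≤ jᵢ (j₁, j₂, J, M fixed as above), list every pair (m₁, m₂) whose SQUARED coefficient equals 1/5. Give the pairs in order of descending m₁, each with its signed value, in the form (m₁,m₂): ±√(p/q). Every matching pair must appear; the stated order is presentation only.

Admissible pairs with m₁+m₂ = M = -1: (-2,1), (-1,0), (0,-1), (1,-2)
  (m₁,m₂)=(1,-2): CG² = 1/5, CG = +√(1/5)   ← matches the target
  (m₁,m₂)=(0,-1): CG² = 3/10, CG = −√(3/10)
  (m₁,m₂)=(-1,0): CG² = 3/10, CG = +√(3/10)
  (m₁,m₂)=(-2,1): CG² = 1/5, CG = −√(1/5)   ← matches the target
Pairs with CG² = 1/5: (1,-2): +√(1/5); (-2,1): −√(1/5)

(1,-2): +√(1/5); (-2,1): −√(1/5)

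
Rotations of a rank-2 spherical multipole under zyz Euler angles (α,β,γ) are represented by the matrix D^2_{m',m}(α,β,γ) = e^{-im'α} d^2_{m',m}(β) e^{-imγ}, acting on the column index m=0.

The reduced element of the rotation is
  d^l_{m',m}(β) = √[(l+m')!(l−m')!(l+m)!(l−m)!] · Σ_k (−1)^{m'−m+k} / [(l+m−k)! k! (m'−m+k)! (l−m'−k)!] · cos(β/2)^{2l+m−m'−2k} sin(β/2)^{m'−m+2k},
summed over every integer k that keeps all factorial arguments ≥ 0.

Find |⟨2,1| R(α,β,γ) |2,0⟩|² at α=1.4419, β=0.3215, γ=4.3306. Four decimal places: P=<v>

First d^2_{1,0}(β=0.3215), then the phase factors e^{-i(1)α} and e^{-i(0)γ}:
With c≡cos(β/2)=0.987108 and s≡sin(β/2)=0.160059, N=[6·1·2·2]^{1/2}=4.898979
Admissible k: 0..1 (factorial args all ≥0)
  k=0: (−1)^1·4.8990/(2)·0.9871^3·0.1601^1 = -0.377093
  k=1: (−1)^2·4.8990/(2)·0.9871^1·0.1601^3 = +0.009915
d^2_{1,0}(0.3215) = -0.377093 +0.009915 = -0.367178
|D^2_{1,0}|² = |d^2_{1,0}(β)|² = (-0.367178)² = 0.134820 (the z-rotation phases have unit modulus)

P=0.1348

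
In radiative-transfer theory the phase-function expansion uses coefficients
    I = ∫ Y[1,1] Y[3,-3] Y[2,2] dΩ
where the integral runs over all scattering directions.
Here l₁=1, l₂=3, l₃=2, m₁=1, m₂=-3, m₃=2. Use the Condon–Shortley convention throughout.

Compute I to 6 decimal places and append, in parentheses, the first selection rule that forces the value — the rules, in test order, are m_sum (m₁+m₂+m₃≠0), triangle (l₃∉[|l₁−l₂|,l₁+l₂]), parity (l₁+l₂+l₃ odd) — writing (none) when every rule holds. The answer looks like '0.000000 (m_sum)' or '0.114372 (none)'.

Checks pass: Σm=0; 6 even; l₃=2∈[2,4].
(2·1+1)(2·3+1)(2·2+1) = 105
Δ: 2! 0! 4! / 7! → 1/105
sum: t=1:−1/4 = -1/4
3j²(1 3 2; 0 0 0) = Δ·Π!·Σ² = 3/35  (sign -1)
sum: t=0:+1/48 = 1/48
3j²(1 3 2; 1 -3 2) = Δ·Π!·Σ² = 1/7  (sign +1)
combine: 4πI² = 105·3/35·1/7 = 9/7
take √, sign -1: I = -0.31986543
No selection rule forces the value: the integral is nonzero (none).

-0.319865 (none)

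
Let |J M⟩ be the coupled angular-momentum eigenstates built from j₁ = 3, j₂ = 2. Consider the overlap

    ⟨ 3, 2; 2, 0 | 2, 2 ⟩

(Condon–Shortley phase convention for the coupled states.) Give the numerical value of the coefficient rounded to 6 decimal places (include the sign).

triangle: 3!×3!×1!/8! = 36/40320
(j±m)!: 5!×1!×2!×2!×4!×0! = 11520
prefactor² = (2J+1)×Δ×N² = 360/7
  k=1: −1/(1!×2!×0!×1!×3!×0!) = -1/12
Σ = -1/12  ⇒  CG² = 360/7×(-1/12)² = 5/14
CG = −√(5/14) = -0.597614

−√(5/14) ≈ -0.597614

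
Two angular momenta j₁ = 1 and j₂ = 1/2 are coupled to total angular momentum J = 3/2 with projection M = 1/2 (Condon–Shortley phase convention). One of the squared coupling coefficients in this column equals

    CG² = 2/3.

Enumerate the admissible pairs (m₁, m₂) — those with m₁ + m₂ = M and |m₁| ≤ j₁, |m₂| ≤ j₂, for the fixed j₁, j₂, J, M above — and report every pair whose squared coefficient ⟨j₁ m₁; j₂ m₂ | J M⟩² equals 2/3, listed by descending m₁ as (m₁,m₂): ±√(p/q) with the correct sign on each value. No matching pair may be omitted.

Admissible pairs with m₁+m₂ = M = 1/2: (0,1/2), (1,-1/2)
  (m₁,m₂)=(1,-1/2): CG² = 1/3, CG = +√(1/3)
  (m₁,m₂)=(0,1/2): CG² = 2/3, CG = +√(2/3)   ← matches the target
Pairs with CG² = 2/3: (0,1/2): +√(2/3)

(0,1/2): +√(2/3)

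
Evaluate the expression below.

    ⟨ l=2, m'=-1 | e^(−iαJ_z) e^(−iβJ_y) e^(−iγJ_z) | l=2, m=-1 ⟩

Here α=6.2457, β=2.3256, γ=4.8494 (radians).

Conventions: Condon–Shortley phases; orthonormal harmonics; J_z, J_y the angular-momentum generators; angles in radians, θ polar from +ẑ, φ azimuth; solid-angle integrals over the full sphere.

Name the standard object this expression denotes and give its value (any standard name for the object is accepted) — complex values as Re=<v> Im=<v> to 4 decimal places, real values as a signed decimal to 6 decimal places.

Wigner D-matrix element, Re=-0.0371 Im=0.3713

This is a Wigner D-matrix element — the rotation-matrix element ⟨l m'| R(α,β,γ) |l m⟩ in the angular-momentum basis.
Split into d^2_{-1,-1}(β=2.3256) × two z-phases.
With c≡cos(β/2)=0.396771 and s≡sin(β/2)=0.917918, N=[1·6·1·6]^{1/2}=6.000000
k∈{0,1} keeps every argument non-negative
  k=0: (−1)^0·6.0000/(6)·0.3968^4·0.9179^0 = +0.024783
  k=1: (−1)^1·6.0000/(2)·0.3968^2·0.9179^2 = -0.397932
d^2_{-1,-1}(2.3256) = +0.024783 -0.397932 = -0.373148
Attach z-rotation phases: D = e^{-i(-1)(6.2457)}·(-0.373148)·e^{-i(-1)(4.8494)} = -0.037077+0.371302i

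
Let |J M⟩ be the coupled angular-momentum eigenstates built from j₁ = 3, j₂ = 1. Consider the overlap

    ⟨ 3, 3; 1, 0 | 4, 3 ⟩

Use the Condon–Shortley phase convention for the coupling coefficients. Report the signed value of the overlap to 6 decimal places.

triangle: 0!*6!*2!/9! = 1440/362880
(j±m)!: 6!*0!*1!*1!*7!*1! = 3628800
prefactor² = (2J+1)*Δ*N² = 129600
  k=0: +1/(0!*0!*0!*1!*6!*1!) = 1/720
Σ = 1/720  ⇒  CG² = 129600*(1/720)² = 1/4
CG = +√(1/4) = +0.500000

+√(1/4) ≈ +0.500000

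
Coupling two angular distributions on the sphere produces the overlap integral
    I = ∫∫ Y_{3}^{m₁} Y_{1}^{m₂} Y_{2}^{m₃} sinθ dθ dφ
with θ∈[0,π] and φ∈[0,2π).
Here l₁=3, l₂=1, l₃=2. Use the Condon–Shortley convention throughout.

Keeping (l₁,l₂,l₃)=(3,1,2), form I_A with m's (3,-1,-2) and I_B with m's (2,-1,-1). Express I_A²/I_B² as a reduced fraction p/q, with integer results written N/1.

3/2

Same 3,1,2: normalisation and zero-m 3j drop out of the ratio.
A: Δ: 2! 4! 0! / 7! → 1/105; sum: t=0:+1/48 = 1/48; 3j²(3 1 2; 3 -1 -2) = Δ·Π!·Σ² = 1/7  (sign +1)
B: Δ: 2! 4! 0! / 7! → 1/105; sum: t=0:+1/12 = 1/12; 3j²(3 1 2; 2 -1 -1) = Δ·Π!·Σ² = 2/21  (sign -1)
I_A²/I_B² = (1/7)/(2/21) = 3/2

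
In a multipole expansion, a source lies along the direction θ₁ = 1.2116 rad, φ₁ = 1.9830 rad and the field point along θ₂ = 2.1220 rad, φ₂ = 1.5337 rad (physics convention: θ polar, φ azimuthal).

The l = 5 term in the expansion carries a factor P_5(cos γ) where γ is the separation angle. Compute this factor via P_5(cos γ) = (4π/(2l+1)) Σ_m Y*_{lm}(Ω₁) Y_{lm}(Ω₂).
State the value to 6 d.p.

0.010138

Term-by-term m-sum for l=5 (normalisation 4π/11 = 1.142397):
  [-5]  conj(Y_{5,-5})(Ω₁) = -0.29445 - 0.15714j ; Y_{5,-5}(Ω₂) = 0.03840 - 0.20467j ; Δ = -0.04347 + 0.05423j
  [-4]  conj(Y_{5,-4})(Ω₁) = -0.03089 + 0.39510j ; Y_{5,-4}(Ω₂) = -0.40039 - 0.05985j ; Δ = 0.03601 - 0.15634j
  [-3]  conj(Y_{5,-3})(Ω₁) = 0.03006 - 0.01044j ; Y_{5,-3}(Ω₂) = -0.03488 + 0.31213j ; Δ = 0.00221 + 0.00975j
  [-2]  conj(Y_{5,-2})(Ω₁) = 0.22310 + 0.24122j ; Y_{5,-2}(Ω₂) = -0.11381 - 0.00846j ; Δ = -0.02335 - 0.02934j
  [-1]  conj(Y_{5,-1})(Ω₁) = 0.04917 - 0.11245j ; Y_{5,-1}(Ω₂) = -0.01275 + 0.34357j ; Δ = 0.03801 + 0.01833j
  [+0]  conj(Y_{5,0})(Ω₁) = 0.30061 + 0.00000j ; Y_{5,0}(Ω₂) = -0.03308 + 0.00000j ; Δ = -0.00994 + 0.00000j
  [+1]  conj(Y_{5,1})(Ω₁) = -0.04917 - 0.11245j ; Y_{5,1}(Ω₂) = 0.01275 + 0.34357j ; Δ = 0.03801 - 0.01833j
  [+2]  conj(Y_{5,2})(Ω₁) = 0.22310 - 0.24122j ; Y_{5,2}(Ω₂) = -0.11381 + 0.00846j ; Δ = -0.02335 + 0.02934j
  [+3]  conj(Y_{5,3})(Ω₁) = -0.03006 - 0.01044j ; Y_{5,3}(Ω₂) = 0.03488 + 0.31213j ; Δ = 0.00221 - 0.00975j
  [+4]  conj(Y_{5,4})(Ω₁) = -0.03089 - 0.39510j ; Y_{5,4}(Ω₂) = -0.40039 + 0.05985j ; Δ = 0.03601 + 0.15634j
  [+5]  conj(Y_{5,5})(Ω₁) = 0.29445 - 0.15714j ; Y_{5,5}(Ω₂) = -0.03840 - 0.20467j ; Δ = -0.04347 - 0.05423j
Σ over m = 0.00887 + 0.00000j; ×(4π/11) → 0.01014 + 0.00000j. Real part: 0.010138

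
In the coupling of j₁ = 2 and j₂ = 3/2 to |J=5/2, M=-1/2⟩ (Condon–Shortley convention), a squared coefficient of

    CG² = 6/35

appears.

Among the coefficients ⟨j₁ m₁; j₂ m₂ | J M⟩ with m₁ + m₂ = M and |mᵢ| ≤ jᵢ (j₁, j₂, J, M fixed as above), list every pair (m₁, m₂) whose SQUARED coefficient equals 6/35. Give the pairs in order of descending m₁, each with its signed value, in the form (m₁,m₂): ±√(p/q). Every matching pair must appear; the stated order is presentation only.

(-2,3/2): −√(6/35)

Admissible pairs with m₁+m₂ = M = -1/2: (-2,3/2), (-1,1/2), (0,-1/2), (1,-3/2)
  (m₁,m₂)=(1,-3/2): CG² = 27/70, CG = +√(27/70)
  (m₁,m₂)=(0,-1/2): CG² = 3/35, CG = +√(3/35)
  (m₁,m₂)=(-1,1/2): CG² = 5/14, CG = −√(5/14)
  (m₁,m₂)=(-2,3/2): CG² = 6/35, CG = −√(6/35)   ← matches the target
Pairs with CG² = 6/35: (-2,3/2): −√(6/35)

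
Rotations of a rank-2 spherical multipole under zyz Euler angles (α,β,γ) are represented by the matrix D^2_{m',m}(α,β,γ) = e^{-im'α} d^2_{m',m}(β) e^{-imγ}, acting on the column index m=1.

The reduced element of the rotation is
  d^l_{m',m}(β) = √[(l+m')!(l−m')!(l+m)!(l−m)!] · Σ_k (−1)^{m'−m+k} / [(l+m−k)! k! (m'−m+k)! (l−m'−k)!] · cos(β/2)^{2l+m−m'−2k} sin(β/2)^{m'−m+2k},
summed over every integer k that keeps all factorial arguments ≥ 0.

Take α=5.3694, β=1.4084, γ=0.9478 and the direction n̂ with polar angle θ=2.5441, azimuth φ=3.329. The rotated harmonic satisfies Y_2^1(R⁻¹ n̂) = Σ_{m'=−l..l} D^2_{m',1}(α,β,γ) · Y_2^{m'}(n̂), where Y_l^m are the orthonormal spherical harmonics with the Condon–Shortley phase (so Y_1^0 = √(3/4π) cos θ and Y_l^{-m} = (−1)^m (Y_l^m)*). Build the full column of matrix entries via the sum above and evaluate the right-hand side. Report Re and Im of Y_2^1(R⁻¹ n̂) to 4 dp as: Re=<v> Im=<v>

Need the full column D^2_{m',1} for m'=−2..2 at α=5.3694, β=1.4084, γ=0.9478.
cos(β/2)=0.762130, sin(β/2)=0.647424
d^2_{-2,1}: single k=3 term ⇒ +0.413643;  D = -0.386213-0.148122i
d^2_{-1,1}: k∈[2..3] ⇒ +0.730394 -0.175694 = +0.554700;  D = -0.159037-0.531413i
d^2_{0,1}: k∈[1..2] ⇒ +0.702023 -0.506607 = +0.195416;  D = +0.114019-0.158704i
d^2_{1,1}: k∈[0..1] ⇒ +0.337377 -0.730394 = -0.393017;  D = -0.392789+0.013366i
d^2_{2,1}: single k=0 term ⇒ -0.573199;  D = -0.365316-0.441703i
Y_2^{m'}(θ=2.5441,φ=3.329) and Σ D·Y over m':
  (-0.3862-0.1481i)·(+0.1138-0.0448i)  (-0.1590-0.5314i)·(+0.3530-0.0669i)  (+0.1140-0.1587i)·(+0.3313+0.0000i)  (-0.3928+0.0134i)·(-0.3530-0.0669i)  (-0.3653-0.4417i)·(+0.1138+0.0448i)
Y_2^1(R⁻¹ n̂) = +0.013261-0.274127i

Re=0.0133 Im=-0.2741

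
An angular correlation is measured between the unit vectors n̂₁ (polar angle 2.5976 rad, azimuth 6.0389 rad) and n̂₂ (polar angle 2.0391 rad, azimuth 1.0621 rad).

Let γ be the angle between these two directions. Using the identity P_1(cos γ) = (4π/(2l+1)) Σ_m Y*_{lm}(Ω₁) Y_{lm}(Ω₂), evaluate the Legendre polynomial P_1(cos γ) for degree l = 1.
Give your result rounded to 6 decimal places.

0.506913

Summing Y*_{l m}(θ₁,φ₁)·Y_{l m}(θ₂,φ₂) over m ∈ [−1, 1]; prefactor 4π/(2·1+1) = 4.188790:
  m=-1: Y*=+0.173504-0.043248i  Y=+0.150152-0.269260i  product +0.014407-0.053211i
  m=+0: Y*=-0.418072-0.000000i  Y=-0.220542+0.000000i  product +0.092203+0.000000i
  m=+1: Y*=-0.173504-0.043248i  Y=-0.150152-0.269260i  product +0.014407+0.053211i
Total Σ_m = +0.121017+0.000000i. Multiply by 4.188790: +0.506913+0.000000i. P_1(cos γ) = 0.506913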